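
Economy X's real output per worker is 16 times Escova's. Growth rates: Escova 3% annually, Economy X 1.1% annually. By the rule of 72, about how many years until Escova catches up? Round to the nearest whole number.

about 152 years

Escova gains on Economy X at 3% − 1.1% = 1.9 points a year.
At that relative rate the gap halves every 72/1.9 ≈ 37.89 years.
A 16 times gap closes after 4 halvings: 4 × 37.89 ≈ 152 years.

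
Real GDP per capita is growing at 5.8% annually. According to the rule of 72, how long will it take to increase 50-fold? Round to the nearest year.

≈ 70 years

Doubling time ≈ 72/5.8 = 12.41 years.
50× is log₂ 50 ≈ 5.64 doublings, so ≈ 5.64 × 12.41 = 70 years.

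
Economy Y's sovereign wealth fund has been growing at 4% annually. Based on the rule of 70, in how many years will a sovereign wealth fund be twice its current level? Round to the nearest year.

18 years

At 4%, doubling takes about 70/4 = 17.50 years.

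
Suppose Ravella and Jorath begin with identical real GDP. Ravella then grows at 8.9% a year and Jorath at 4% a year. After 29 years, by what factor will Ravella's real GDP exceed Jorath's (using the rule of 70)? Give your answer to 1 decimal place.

4.1 times

Only the 4.9-point difference matters.
70/4.9 ≈ 14.29 years per doubling of the ratio; 29 years gives 2.03 doublings, so ≈ 4.1×.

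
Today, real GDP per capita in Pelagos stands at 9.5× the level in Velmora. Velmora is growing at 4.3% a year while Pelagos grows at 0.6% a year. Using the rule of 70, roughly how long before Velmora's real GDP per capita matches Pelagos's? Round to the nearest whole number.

about 61 years

The growth-rate gap is 4.3% − 0.6% = 3.7 percentage points.
So the ratio between them halves every 70/3.7 ≈ 18.92 years.
A 9.5× gap takes log₂(9.5) ≈ 3.25 halvings to close: 3.25 × 18.92 ≈ 61 years.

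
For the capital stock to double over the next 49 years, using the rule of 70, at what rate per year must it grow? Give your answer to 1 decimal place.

70 / 49 ≈ 1.43, so about 1.4% per year.

1.4%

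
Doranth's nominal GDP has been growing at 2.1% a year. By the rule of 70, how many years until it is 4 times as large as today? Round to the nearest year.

roughly 67 years

Doubling time ≈ 70/2.1 = 33.33 years.
4 = 2^2, so 2 doublings → 67 years.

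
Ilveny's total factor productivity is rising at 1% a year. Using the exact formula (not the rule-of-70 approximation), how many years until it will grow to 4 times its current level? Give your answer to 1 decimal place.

139.3 years

t = ln(4) / ln(1 + 0.01) = 1.3863 / 0.009950 ≈ 139.33.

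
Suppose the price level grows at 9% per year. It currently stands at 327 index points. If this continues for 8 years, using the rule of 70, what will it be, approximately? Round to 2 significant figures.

around 670 index points

Doubling time ≈ 70/9 = 7.78 years.
8 years is 8/7.78 ≈ 1.03 doublings, a factor of 2^1.03 ≈ 2.04.
327 × 2.04 ≈ 670 index points.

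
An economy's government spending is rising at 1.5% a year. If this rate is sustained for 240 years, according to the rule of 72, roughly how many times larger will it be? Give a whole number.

72/1.5 ≈ 48.00 years per doubling.
240 years fits 5 doublings: 2^5 = 32.

about 32 times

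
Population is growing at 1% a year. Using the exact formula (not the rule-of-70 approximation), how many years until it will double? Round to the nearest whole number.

70 years

t = ln(2) / ln(1 + 0.01) = 0.6931 / 0.009950 ≈ 69.66.
≈ 70 years.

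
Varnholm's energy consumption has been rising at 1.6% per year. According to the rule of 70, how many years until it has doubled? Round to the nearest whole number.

roughly 44 years

At 1.6%, doubling takes about 70/1.6 = 43.75 years.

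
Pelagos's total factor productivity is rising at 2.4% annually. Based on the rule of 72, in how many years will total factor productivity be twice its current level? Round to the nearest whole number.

Doubling time ≈ 72 / 2.4 = 30.00 years.

around 30 years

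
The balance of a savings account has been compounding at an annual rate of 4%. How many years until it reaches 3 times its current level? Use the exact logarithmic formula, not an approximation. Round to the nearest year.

t = ln(3) / ln(1 + 0.04) = 1.0986 / 0.039221 ≈ 28.01.
≈ 28 years.

28 years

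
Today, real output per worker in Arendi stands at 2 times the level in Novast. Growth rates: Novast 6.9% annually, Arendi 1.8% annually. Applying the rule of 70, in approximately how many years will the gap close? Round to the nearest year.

What matters is the difference: 5.1 pp.
Rule of 70 on the gap: the ratio halves every 70/5.1 ≈ 13.73 years.
A 2 times gap closes after 1 halving: 1 × 13.73 ≈ 14 years.

≈ 14 years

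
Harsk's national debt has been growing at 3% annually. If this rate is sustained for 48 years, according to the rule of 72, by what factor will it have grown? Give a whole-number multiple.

about 4 times

At 3% one doubling takes ≈ 24.00 years; 48 years is 2 of them, so ×4.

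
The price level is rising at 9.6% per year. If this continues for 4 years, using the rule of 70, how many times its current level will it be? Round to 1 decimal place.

Doubling time ≈ 70/9.6 = 7.29 years.
4 years / 7.29 ≈ 0.55 doublings → factor 2^0.55 ≈ 1.5.

1.5 times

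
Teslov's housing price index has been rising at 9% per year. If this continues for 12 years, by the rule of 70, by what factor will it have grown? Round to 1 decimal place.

Doubles every ≈ 7.78 years (70/9).
12 years is 1.54 doublings; 2^1.54 ≈ 2.9×.

≈ 2.9 times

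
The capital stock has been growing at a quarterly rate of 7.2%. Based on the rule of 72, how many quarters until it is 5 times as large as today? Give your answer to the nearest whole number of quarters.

about 23 quarters

One doubling takes 72/7.2 = 10.00 quarters.
5× is log₂ 5 ≈ 2.32 doublings, so ≈ 2.32 × 10.00 = 23 quarters.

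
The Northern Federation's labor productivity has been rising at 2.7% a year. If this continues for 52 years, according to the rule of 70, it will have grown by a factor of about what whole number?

Doubling time ≈ 70/2.7 = 25.93 years.
52/25.93 ≈ 2 doublings, so about 2^2 = 4×.

around 4 times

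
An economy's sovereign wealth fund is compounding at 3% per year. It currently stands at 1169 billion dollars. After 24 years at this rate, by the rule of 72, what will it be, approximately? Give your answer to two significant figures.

approximately 2300 billion dollars

It doubles every 72/3 ≈ 24.00 years, so 24 years is 1.00 doublings.
2^1.00 ≈ 2.00; 1169 × 2.00 ≈ 2300 billion dollars.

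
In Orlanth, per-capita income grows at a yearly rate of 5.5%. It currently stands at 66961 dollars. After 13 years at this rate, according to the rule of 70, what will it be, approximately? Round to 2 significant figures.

It doubles every 70/5.5 ≈ 12.73 years, so 13 years is 1.02 doublings.
2^1.02 ≈ 2.03; 66961 × 2.03 ≈ 140000 dollars.

about 140000 dollars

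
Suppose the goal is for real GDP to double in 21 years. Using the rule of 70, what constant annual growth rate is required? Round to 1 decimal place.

70 / 21 ≈ 3.33, so about 3.3% a year.

around 3.3%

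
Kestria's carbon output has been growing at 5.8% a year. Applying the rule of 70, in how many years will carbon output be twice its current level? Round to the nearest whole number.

approximately 12 years

At 5.8%, doubling takes about 70/5.8 = 12.07 years.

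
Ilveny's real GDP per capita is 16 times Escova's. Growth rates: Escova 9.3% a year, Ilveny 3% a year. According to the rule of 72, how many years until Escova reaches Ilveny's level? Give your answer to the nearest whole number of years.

around 46 years

The growth-rate gap is 9.3% − 3% = 6.3 percentage points.
So the ratio between them halves every 72/6.3 ≈ 11.43 years.
A 16 times gap closes after 4 halvings: 4 × 11.43 ≈ 46 years.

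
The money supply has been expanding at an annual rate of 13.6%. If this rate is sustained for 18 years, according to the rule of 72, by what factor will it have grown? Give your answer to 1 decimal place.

Doubling time ≈ 72/13.6 = 5.29 years.
18 years / 5.29 ≈ 3.40 doublings → factor 2^3.40 ≈ 10.6.

roughly 10.6 times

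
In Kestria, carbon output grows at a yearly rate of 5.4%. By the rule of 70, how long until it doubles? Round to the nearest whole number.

about 13 years

At 5.4%, doubling takes about 70/5.4 = 12.96 years.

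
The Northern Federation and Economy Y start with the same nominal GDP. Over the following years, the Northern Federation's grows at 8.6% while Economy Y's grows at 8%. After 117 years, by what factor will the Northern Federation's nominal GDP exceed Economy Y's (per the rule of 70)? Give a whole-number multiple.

Only the 0.6-point difference matters.
70/0.6 ≈ 116.67 years per doubling of the ratio; 117 years gives 1.00 doublings, so ≈ 2×.

≈ 2 times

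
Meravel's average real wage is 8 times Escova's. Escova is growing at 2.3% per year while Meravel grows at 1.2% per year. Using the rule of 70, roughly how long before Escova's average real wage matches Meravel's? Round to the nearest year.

191 years

Escova gains on Meravel at 2.3% − 1.2% = 1.1 points a year.
At that relative rate the gap halves every 70/1.1 ≈ 63.64 years.
An 8 times gap closes after 3 halvings: 3 × 63.64 ≈ 191 years.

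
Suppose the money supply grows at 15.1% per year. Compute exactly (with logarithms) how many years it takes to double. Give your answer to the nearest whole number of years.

5 years

t = ln(2) / ln(1 + 0.151) = 0.6931 / 0.140631 ≈ 4.93.
≈ 5 years.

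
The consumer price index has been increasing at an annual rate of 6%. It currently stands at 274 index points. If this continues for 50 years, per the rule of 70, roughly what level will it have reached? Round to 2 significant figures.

It doubles every 70/6 ≈ 11.67 years, so 50 years is 4.28 doublings.
2^4.28 ≈ 19.43; 274 × 19.43 ≈ 5300 index points.

5300 index points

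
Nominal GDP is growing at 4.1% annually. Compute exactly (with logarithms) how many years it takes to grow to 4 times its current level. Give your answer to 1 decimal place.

34.5 years

t = ln(4) / ln(1 + 0.041) = 1.3863 / 0.040182 ≈ 34.50.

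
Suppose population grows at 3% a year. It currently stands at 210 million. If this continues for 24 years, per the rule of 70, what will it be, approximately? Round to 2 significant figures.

Doubling time ≈ 70/3 = 23.33 years.
24 years is 24/23.33 ≈ 1.03 doublings, a factor of 2^1.03 ≈ 2.04.
210 × 2.04 ≈ 430 million.

roughly 430 million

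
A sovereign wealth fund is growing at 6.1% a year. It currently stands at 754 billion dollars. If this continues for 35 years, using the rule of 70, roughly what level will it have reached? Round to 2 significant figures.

around 6200 billion dollars

Doubling time ≈ 70/6.1 = 11.48 years.
35 years is 35/11.48 ≈ 3.05 doublings, a factor of 2^3.05 ≈ 8.28.
754 × 8.28 ≈ 6200 billion dollars.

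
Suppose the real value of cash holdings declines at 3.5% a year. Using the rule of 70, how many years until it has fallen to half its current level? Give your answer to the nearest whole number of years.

20 years

The rule works in reverse for decay: 70/3.5 ≈ 20.00 years to halve.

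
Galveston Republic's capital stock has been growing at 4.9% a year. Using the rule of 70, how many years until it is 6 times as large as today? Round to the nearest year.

Doubling time ≈ 70/4.9 = 14.29 years.
6× is log₂ 6 ≈ 2.58 doublings, so ≈ 2.58 × 14.29 = 37 years.

≈ 37 years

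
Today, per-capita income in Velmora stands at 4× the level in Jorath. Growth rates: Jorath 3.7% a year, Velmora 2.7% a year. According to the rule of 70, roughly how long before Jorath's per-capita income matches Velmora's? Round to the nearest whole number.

140 years

The growth-rate gap is 3.7% − 2.7% = 1 percentage point.
So the ratio between them halves every 70/1 ≈ 70.00 years.
A 4× gap closes after 2 halvings: 2 × 70.00 ≈ 140 years.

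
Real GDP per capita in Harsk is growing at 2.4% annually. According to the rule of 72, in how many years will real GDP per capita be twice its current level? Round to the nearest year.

Doubling time ≈ 72 / 2.4 = 30.00 years.

around 30 years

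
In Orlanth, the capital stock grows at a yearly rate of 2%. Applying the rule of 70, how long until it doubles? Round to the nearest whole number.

35 years

70/2 ≈ 35.00, so it doubles roughly every 35 years.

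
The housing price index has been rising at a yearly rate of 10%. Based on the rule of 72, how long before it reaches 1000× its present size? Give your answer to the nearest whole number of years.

72 years

Doubling time ≈ 72/10 = 7.20 years.
1000× is log₂ 1000 ≈ 9.97 doublings, so ≈ 9.97 × 7.20 = 72 years.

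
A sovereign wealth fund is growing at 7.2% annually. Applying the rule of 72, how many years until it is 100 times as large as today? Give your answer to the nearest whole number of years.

One doubling takes 72/7.2 = 10.00 years.
100× is log₂ 100 ≈ 6.64 doublings, so ≈ 6.64 × 10.00 = 66 years.

around 66 years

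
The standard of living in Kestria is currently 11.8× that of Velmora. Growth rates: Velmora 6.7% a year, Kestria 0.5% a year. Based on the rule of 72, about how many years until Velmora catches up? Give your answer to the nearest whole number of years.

roughly 41 years

The growth-rate gap is 6.7% − 0.5% = 6.2 percentage points.
So the ratio between them halves every 72/6.2 ≈ 11.61 years.
An 11.8× gap takes log₂(11.8) ≈ 3.56 halvings to close: 3.56 × 11.61 ≈ 41 years.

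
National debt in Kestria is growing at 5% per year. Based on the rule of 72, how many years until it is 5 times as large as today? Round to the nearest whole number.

about 33 years

At 5% it doubles every 72/5 ≈ 14.40 years.
Reaching 5× takes log₂(5) ≈ 2.32 doublings.
2.32 × 14.40 ≈ 33 years.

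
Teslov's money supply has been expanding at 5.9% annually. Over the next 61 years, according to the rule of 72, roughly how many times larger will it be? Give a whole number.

At 5.9% one doubling takes ≈ 12.20 years; 61 years is 5 of them, so ×32.

≈ 32 times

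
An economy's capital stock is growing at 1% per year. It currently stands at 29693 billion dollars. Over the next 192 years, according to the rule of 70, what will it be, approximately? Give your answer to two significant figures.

Doubling time ≈ 70/1 = 70.00 years.
192 years is 192/70.00 ≈ 2.74 doublings, a factor of 2^2.74 ≈ 6.68.
29693 × 6.68 ≈ 200000 billion dollars.

roughly 200000 billion dollars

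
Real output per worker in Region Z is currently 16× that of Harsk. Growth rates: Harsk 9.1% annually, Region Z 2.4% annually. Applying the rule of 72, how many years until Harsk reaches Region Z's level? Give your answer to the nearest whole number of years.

What matters is the difference: 6.7 pp.
Rule of 72 on the gap: the ratio halves every 72/6.7 ≈ 10.75 years.
A 16× gap closes after 4 halvings: 4 × 10.75 ≈ 43 years.

around 43 years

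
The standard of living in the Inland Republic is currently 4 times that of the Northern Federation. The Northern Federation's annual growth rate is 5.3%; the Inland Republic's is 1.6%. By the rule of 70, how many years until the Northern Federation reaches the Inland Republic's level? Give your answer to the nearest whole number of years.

≈ 38 years

The growth-rate gap is 5.3% − 1.6% = 3.7 percentage points.
So the ratio between them halves every 70/3.7 ≈ 18.92 years.
A 4 times gap closes after 2 halvings: 2 × 18.92 ≈ 38 years.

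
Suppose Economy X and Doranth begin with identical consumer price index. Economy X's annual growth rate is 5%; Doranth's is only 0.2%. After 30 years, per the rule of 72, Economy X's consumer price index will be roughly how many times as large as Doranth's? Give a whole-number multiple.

Economy X pulls ahead at 4.8 pp per year, so the ratio doubles every 72/4.8 ≈ 15.00 years.
In 30 years that's 2.00 doublings: 2^2.00 ≈ 4.

≈ 4 times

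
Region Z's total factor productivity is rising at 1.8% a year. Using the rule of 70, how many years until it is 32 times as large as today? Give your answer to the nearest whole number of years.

approximately 194 years

Doubling time ≈ 70/1.8 = 38.89 years.
32 = 2^5, so 5 doublings → 194 years.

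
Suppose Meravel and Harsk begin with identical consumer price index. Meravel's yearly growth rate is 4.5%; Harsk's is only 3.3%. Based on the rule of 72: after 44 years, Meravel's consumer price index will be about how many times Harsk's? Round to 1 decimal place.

1.7 times

Meravel pulls ahead at 1.2 pp per year, so the ratio doubles every 72/1.2 ≈ 60.00 years.
In 44 years that's 0.73 doublings: 2^0.73 ≈ 1.7.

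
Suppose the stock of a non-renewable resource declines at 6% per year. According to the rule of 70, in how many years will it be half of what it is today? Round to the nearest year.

The rule works in reverse for decay: 70/6 ≈ 11.67 years to halve.

≈ 12 years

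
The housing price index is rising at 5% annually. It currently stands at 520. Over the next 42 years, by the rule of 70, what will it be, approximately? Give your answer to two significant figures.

roughly 4200

Doubling time ≈ 70/5 = 14.00 years.
42 years is 42/14.00 ≈ 3.00 doublings, a factor of 2^3.00 ≈ 8.00.
520 × 8.00 ≈ 4200.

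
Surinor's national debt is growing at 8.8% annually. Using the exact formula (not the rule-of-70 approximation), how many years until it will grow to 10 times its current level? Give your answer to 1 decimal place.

27.3 years

t = ln(10) / ln(1 + 0.088) = 2.3026 / 0.084341 ≈ 27.30.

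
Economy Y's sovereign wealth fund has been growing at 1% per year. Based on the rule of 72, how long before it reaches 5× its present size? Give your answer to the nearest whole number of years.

approximately 167 years

At 1% it doubles every 72/1 ≈ 72.00 years.
5× is log₂ 5 ≈ 2.32 doublings, so ≈ 2.32 × 72.00 = 167 years.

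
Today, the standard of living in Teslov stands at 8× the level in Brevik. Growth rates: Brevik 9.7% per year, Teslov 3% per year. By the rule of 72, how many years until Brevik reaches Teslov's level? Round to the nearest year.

around 32 years

The growth-rate gap is 9.7% − 3% = 6.7 percentage points.
So the ratio between them halves every 72/6.7 ≈ 10.75 years.
An 8× gap closes after 3 halvings: 3 × 10.75 ≈ 32 years.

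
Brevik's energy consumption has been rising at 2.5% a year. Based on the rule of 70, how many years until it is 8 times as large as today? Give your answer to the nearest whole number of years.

At 2.5% it doubles every 70/2.5 ≈ 28.00 years.
Getting to 8× needs 3 doublings: 3 × 28.00 ≈ 84 years.

≈ 84 years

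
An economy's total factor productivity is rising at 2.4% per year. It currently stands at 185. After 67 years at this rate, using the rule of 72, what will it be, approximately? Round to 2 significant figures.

around 870

It doubles every 72/2.4 ≈ 30.00 years, so 67 years is 2.23 doublings.
2^2.23 ≈ 4.69; 185 × 4.69 ≈ 870.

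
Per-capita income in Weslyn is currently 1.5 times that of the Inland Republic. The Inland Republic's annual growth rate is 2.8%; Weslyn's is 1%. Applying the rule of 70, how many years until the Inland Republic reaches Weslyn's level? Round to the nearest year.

the Inland Republic gains on Weslyn at 2.8% − 1% = 1.8 points a year.
At that relative rate the gap halves every 70/1.8 ≈ 38.89 years.
A 1.5 times gap takes log₂(1.5) ≈ 0.58 halvings to close: 0.58 × 38.89 ≈ 23 years.

roughly 23 years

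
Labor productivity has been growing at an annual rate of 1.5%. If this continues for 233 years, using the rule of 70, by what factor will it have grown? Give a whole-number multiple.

70/1.5 ≈ 46.67 years per doubling.
233 years fits 5 doublings: 2^5 = 32.

32 times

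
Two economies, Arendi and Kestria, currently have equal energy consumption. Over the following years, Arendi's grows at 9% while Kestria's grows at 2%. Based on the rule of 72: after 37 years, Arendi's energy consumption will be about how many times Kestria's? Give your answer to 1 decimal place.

12.1 times

Rate gap = 9% − 2% = 7 points.
The ratio doubles every 72/7 ≈ 10.29 years.
37/10.29 ≈ 3.60 doublings → ratio ≈ 2^3.60 ≈ 12.1.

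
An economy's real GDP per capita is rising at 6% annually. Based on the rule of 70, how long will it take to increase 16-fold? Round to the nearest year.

about 47 years

Doubling time ≈ 70/6 = 11.67 years.
16× is 4 doublings, so 4 × 11.67 ≈ 47 years.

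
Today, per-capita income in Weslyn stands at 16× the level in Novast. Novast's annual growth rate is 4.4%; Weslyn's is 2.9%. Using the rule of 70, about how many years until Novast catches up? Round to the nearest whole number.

What matters is the difference: 1.5 pp.
Rule of 70 on the gap: the ratio halves every 70/1.5 ≈ 46.67 years.
A 16× gap closes after 4 halvings: 4 × 46.67 ≈ 187 years.

about 187 years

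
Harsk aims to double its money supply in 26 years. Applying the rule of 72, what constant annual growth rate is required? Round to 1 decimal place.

72 / 26 ≈ 2.77, so about 2.8% annually.

about 2.8%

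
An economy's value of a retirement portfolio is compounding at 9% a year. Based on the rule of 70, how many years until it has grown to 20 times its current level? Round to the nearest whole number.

roughly 34 years

Doubling time ≈ 70/9 = 7.78 years.
Reaching 20× takes log₂(20) ≈ 4.32 doublings.
4.32 × 7.78 ≈ 34 years.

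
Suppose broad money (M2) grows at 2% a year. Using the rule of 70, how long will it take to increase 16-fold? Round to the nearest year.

roughly 140 years

At 2% it doubles every 70/2 ≈ 35.00 years.
16 = 2^4, so 4 doublings → 140 years.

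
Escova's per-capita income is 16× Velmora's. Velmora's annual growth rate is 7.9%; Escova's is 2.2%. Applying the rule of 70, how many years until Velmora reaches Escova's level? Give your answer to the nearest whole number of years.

The growth-rate gap is 7.9% − 2.2% = 5.7 percentage points.
So the ratio between them halves every 70/5.7 ≈ 12.28 years.
A 16× gap closes after 4 halvings: 4 × 12.28 ≈ 49 years.

about 49 years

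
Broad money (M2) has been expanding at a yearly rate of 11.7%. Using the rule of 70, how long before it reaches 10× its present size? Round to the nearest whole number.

≈ 20 years

At 11.7% it doubles every 70/11.7 ≈ 5.98 years.
Reaching 10× takes log₂(10) ≈ 3.32 doublings.
3.32 × 5.98 ≈ 20 years.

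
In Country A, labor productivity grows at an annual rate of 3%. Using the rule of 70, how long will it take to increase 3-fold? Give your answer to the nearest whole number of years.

about 37 years

One doubling takes 70/3 = 23.33 years.
3× is log₂ 3 ≈ 1.58 doublings, so ≈ 1.58 × 23.33 = 37 years.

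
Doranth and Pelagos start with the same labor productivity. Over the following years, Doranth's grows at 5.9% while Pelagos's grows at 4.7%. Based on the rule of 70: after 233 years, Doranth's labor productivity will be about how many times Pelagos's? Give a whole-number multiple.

roughly 16 times

Only the 1.2-point difference matters.
70/1.2 ≈ 58.33 years per doubling of the ratio; 233 years gives 3.99 doublings, so ≈ 16×.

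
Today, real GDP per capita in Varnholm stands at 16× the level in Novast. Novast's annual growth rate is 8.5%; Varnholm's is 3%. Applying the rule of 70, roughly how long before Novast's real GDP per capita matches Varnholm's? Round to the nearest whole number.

Novast gains on Varnholm at 8.5% − 3% = 5.5 points a year.
At that relative rate the gap halves every 70/5.5 ≈ 12.73 years.
A 16× gap closes after 4 halvings: 4 × 12.73 ≈ 51 years.

about 51 years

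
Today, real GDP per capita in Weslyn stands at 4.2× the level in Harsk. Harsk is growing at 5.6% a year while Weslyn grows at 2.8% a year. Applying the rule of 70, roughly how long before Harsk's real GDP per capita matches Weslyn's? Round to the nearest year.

about 52 years

What matters is the difference: 2.8 pp.
Rule of 70 on the gap: the ratio halves every 70/2.8 ≈ 25.00 years.
A 4.2× gap takes log₂(4.2) ≈ 2.07 halvings to close: 2.07 × 25.00 ≈ 52 years.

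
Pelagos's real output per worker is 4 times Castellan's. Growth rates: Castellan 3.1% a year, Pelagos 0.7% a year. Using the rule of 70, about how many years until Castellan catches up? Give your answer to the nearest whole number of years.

around 58 years

The growth-rate gap is 3.1% − 0.7% = 2.4 percentage points.
So the ratio between them halves every 70/2.4 ≈ 29.17 years.
A 4 times gap closes after 2 halvings: 2 × 29.17 ≈ 58 years.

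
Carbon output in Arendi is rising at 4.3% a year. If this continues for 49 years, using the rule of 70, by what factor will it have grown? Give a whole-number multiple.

about 8 times

Doubling time ≈ 70/4.3 = 16.28 years.
49/16.28 ≈ 3 doublings, so about 2^3 = 8×.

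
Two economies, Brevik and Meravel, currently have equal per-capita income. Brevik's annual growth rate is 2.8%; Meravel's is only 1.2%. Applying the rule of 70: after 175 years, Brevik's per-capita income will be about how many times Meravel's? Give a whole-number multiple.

about 16 times

Brevik pulls ahead at 1.6 pp per year, so the ratio doubles every 70/1.6 ≈ 43.75 years.
In 175 years that's 4.00 doublings: 2^4.00 ≈ 16.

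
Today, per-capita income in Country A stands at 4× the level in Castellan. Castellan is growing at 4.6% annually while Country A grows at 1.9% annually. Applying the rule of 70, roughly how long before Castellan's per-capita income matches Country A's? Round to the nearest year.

Castellan gains on Country A at 4.6% − 1.9% = 2.7 points a year.
At that relative rate the gap halves every 70/2.7 ≈ 25.93 years.
A 4× gap closes after 2 halvings: 2 × 25.93 ≈ 52 years.

52 years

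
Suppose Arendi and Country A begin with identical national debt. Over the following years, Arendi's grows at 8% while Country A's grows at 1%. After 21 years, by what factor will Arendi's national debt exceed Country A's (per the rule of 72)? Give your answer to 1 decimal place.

Only the 7-point difference matters.
72/7 ≈ 10.29 years per doubling of the ratio; 21 years gives 2.04 doublings, so ≈ 4.1×.

4.1 times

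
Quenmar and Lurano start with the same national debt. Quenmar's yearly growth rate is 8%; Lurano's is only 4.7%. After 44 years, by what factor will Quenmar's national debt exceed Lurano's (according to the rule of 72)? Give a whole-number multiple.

approximately 4 times

Rate gap = 8% − 4.7% = 3.3 points.
The ratio doubles every 72/3.3 ≈ 21.82 years.
44/21.82 ≈ 2.02 doublings → ratio ≈ 2^2.02 ≈ 4.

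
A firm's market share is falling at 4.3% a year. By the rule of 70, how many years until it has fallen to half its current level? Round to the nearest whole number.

16 years

Halving time ≈ 70 / 4.3 = 16.28 → 16 years.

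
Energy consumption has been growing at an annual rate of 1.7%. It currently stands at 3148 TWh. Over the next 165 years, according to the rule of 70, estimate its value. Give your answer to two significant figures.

Doubling time ≈ 70/1.7 = 41.18 years.
165 years is 165/41.18 ≈ 4.01 doublings, a factor of 2^4.01 ≈ 16.11.
3148 × 16.11 ≈ 51000 TWh.

approximately 51000 TWh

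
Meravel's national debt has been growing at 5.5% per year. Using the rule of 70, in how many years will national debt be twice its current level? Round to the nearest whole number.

Doubling time ≈ 70 / 5.5 = 12.73 years.

≈ 13 years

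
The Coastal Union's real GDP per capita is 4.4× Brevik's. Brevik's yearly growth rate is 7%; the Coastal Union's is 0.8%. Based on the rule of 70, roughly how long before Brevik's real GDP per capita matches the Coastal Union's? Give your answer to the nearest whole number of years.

The growth-rate gap is 7% − 0.8% = 6.2 percentage points.
So the ratio between them halves every 70/6.2 ≈ 11.29 years.
A 4.4× gap takes log₂(4.4) ≈ 2.14 halvings to close: 2.14 × 11.29 ≈ 24 years.

24 years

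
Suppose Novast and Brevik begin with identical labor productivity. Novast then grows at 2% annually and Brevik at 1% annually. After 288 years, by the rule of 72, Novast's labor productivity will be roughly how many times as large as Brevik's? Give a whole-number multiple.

Rate gap = 2% − 1% = 1 point.
The ratio doubles every 72/1 ≈ 72.00 years.
288/72.00 ≈ 4.00 doublings → ratio ≈ 2^4.00 ≈ 16.

16 times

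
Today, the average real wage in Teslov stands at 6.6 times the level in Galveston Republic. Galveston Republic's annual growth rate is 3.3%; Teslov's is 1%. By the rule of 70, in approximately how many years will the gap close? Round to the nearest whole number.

The growth-rate gap is 3.3% − 1% = 2.3 percentage points.
So the ratio between them halves every 70/2.3 ≈ 30.43 years.
A 6.6 times gap takes log₂(6.6) ≈ 2.72 halvings to close: 2.72 × 30.43 ≈ 83 years.

≈ 83 years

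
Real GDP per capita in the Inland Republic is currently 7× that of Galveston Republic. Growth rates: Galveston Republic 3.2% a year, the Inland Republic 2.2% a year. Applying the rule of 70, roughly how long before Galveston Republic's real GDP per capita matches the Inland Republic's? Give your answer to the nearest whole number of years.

The growth-rate gap is 3.2% − 2.2% = 1 percentage point.
So the ratio between them halves every 70/1 ≈ 70.00 years.
A 7× gap takes log₂(7) ≈ 2.81 halvings to close: 2.81 × 70.00 ≈ 197 years.

197 years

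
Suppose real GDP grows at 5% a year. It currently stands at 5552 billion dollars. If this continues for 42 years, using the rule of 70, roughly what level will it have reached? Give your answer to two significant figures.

44000 billion dollars

Doubling time ≈ 70/5 = 14.00 years.
42 years is 42/14.00 ≈ 3.00 doublings, a factor of 2^3.00 ≈ 8.00.
5552 × 8.00 ≈ 44000 billion dollars.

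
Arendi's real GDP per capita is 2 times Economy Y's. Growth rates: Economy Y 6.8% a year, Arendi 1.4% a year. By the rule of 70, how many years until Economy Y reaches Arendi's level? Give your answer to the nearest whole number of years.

Economy Y gains on Arendi at 6.8% − 1.4% = 5.4 points a year.
At that relative rate the gap halves every 70/5.4 ≈ 12.96 years.
A 2 times gap closes after 1 halving: 1 × 12.96 ≈ 13 years.

13 years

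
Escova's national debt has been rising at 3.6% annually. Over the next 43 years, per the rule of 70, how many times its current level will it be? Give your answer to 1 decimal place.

≈ 4.6 times

Doubles every ≈ 19.44 years (70/3.6).
43 years is 2.21 doublings; 2^2.21 ≈ 4.6×.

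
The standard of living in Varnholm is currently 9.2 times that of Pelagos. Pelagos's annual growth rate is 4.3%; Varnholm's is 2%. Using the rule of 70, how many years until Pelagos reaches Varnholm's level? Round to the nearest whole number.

What matters is the difference: 2.3 pp.
Rule of 70 on the gap: the ratio halves every 70/2.3 ≈ 30.43 years.
A 9.2 times gap takes log₂(9.2) ≈ 3.20 halvings to close: 3.20 × 30.43 ≈ 97 years.

roughly 97 years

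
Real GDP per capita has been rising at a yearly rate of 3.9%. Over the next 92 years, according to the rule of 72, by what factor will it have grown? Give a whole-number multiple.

Doubling time ≈ 72/3.9 = 18.46 years.
92/18.46 ≈ 5 doublings, so about 2^5 = 32×.

approximately 32 times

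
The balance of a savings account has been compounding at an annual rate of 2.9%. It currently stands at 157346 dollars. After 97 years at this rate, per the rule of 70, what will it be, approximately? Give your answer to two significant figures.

approximately 2600000 dollars

It doubles every 70/2.9 ≈ 24.14 years, so 97 years is 4.02 doublings.
2^4.02 ≈ 16.22; 157346 × 16.22 ≈ 2600000 dollars.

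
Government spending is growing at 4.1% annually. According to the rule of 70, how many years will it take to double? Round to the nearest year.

At 4.1%, doubling takes about 70/4.1 = 17.07 years.

about 17 years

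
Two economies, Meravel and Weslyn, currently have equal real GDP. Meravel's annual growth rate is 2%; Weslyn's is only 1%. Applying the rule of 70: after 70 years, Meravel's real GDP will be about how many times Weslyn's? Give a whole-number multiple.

≈ 2 times

Meravel pulls ahead at 1 pp per year, so the ratio doubles every 70/1 ≈ 70.00 years.
In 70 years that's 1.00 doublings: 2^1.00 ≈ 2.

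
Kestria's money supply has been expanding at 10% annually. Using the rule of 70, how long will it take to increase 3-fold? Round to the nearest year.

One doubling takes 70/10 = 7.00 years.
Reaching 3× takes log₂(3) ≈ 1.58 doublings.
1.58 × 7.00 ≈ 11 years.

approximately 11 years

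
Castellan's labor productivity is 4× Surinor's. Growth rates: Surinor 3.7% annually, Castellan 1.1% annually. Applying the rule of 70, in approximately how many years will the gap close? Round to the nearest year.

54 years

What matters is the difference: 2.6 pp.
Rule of 70 on the gap: the ratio halves every 70/2.6 ≈ 26.92 years.
A 4× gap closes after 2 halvings: 2 × 26.92 ≈ 54 years.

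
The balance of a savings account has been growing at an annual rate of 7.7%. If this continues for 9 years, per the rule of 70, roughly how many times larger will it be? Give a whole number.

roughly 2 times

At 7.7% one doubling takes ≈ 9.09 years; 9 years is 1 of them, so ×2.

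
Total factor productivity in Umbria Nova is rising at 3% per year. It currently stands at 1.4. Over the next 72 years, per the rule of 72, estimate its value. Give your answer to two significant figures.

around 11

It doubles every 72/3 ≈ 24.00 years, so 72 years is 3.00 doublings.
2^3.00 ≈ 8.00; 1.4 × 8.00 ≈ 11.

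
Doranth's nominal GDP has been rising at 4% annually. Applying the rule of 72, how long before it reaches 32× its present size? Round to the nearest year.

One doubling takes 72/4 = 18.00 years.
32 = 2^5, so 5 doublings → 90 years.

around 90 years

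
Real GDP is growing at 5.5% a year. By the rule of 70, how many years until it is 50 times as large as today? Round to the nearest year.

roughly 72 years

Doubling time ≈ 70/5.5 = 12.73 years.
50× is log₂ 50 ≈ 5.64 doublings, so ≈ 5.64 × 12.73 = 72 years.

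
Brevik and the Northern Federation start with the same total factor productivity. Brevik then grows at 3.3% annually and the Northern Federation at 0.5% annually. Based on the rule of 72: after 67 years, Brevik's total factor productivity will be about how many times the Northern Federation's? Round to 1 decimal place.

approximately 6.1 times

Rate gap = 3.3% − 0.5% = 2.8 points.
The ratio doubles every 72/2.8 ≈ 25.71 years.
67/25.71 ≈ 2.61 doublings → ratio ≈ 2^2.61 ≈ 6.1.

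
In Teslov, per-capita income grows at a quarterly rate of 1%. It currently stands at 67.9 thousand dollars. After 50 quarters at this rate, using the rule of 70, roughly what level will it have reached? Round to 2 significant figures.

It doubles every 70/1 ≈ 70.00 quarters, so 50 quarters is 0.71 doublings.
2^0.71 ≈ 1.64; 67.9 × 1.64 ≈ 110 thousand dollars.

approximately 110 thousand dollars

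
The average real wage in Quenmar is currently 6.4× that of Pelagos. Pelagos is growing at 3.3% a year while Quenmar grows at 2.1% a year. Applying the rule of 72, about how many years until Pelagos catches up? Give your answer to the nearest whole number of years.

The growth-rate gap is 3.3% − 2.1% = 1.2 percentage points.
So the ratio between them halves every 72/1.2 ≈ 60.00 years.
A 6.4× gap takes log₂(6.4) ≈ 2.68 halvings to close: 2.68 × 60.00 ≈ 161 years.

roughly 161 years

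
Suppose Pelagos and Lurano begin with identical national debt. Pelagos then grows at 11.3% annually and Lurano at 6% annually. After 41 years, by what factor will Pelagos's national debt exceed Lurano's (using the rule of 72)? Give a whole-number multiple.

Rate gap = 11.3% − 6% = 5.3 points.
The ratio doubles every 72/5.3 ≈ 13.58 years.
41/13.58 ≈ 3.02 doublings → ratio ≈ 2^3.02 ≈ 8.

≈ 8 times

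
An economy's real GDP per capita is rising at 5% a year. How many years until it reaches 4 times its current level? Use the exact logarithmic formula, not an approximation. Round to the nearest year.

t = ln(4) / ln(1 + 0.05) = 1.3863 / 0.048790 ≈ 28.41.
≈ 28 years.

28 years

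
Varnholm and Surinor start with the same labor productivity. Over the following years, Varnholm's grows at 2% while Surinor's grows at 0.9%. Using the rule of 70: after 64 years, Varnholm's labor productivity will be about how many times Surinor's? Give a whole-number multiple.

Varnholm pulls ahead at 1.1 pp per year, so the ratio doubles every 70/1.1 ≈ 63.64 years.
In 64 years that's 1.01 doublings: 2^1.01 ≈ 2.

roughly 2 times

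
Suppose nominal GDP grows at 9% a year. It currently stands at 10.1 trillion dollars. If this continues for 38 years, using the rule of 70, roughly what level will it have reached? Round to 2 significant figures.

It doubles every 70/9 ≈ 7.78 years, so 38 years is 4.88 doublings.
2^4.88 ≈ 29.45; 10.1 × 29.45 ≈ 300 trillion dollars.

about 300 trillion dollars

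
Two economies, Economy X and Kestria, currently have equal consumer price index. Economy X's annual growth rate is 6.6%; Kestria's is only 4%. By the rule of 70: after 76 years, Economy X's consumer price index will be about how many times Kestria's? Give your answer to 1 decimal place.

roughly 7.1 times

Only the 2.6-point difference matters.
70/2.6 ≈ 26.92 years per doubling of the ratio; 76 years gives 2.82 doublings, so ≈ 7.1×.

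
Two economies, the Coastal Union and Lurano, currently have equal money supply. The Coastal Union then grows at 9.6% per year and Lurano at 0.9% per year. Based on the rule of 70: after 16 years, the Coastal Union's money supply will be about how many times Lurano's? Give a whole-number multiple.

around 4 times

Only the 8.7-point difference matters.
70/8.7 ≈ 8.05 years per doubling of the ratio; 16 years gives 1.99 doublings, so ≈ 4×.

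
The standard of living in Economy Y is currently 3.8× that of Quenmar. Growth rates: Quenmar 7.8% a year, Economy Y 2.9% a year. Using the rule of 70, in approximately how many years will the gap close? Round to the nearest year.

around 28 years

The growth-rate gap is 7.8% − 2.9% = 4.9 percentage points.
So the ratio between them halves every 70/4.9 ≈ 14.29 years.
A 3.8× gap takes log₂(3.8) ≈ 1.93 halvings to close: 1.93 × 14.29 ≈ 28 years.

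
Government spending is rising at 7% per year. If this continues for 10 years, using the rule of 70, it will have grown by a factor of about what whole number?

around 2 times

70/7 ≈ 10.00 years per doubling.
10 years fits 1 doubling: 2^1 = 2.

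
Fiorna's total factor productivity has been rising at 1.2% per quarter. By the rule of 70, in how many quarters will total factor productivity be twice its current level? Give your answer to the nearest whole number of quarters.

70/1.2 ≈ 58.33, so it doubles roughly every 58 quarters.

roughly 58 quarters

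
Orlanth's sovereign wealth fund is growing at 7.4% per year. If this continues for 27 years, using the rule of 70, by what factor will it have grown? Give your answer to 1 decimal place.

Doubles every ≈ 9.46 years (70/7.4).
27 years is 2.85 doublings; 2^2.85 ≈ 7.2×.

around 7.2 times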